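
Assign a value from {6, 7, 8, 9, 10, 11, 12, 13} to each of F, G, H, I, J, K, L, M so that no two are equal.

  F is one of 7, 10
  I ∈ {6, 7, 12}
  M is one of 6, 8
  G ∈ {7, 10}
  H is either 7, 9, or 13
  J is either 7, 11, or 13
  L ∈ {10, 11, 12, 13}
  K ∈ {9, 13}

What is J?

Among the 8 variables, 8 fits only M (and all 8 values in {6, 7, 8, 9, 10, 11, 12, 13} must be used), so M = 8.
The 7 still-open variables draw from only 7 values {6, 7, 9, 10, 11, 12, 13}, so each is used; only I can be 6, hence I = 6.
Among the 6 still-open variables, 12 fits only L (and all 6 values in {7, 9, 10, 11, 12, 13} must be used), so L = 12.
Among the 5 still-open variables, 11 fits only J (and all 5 values in {7, 9, 10, 11, 13} must be used), so J = 11.

11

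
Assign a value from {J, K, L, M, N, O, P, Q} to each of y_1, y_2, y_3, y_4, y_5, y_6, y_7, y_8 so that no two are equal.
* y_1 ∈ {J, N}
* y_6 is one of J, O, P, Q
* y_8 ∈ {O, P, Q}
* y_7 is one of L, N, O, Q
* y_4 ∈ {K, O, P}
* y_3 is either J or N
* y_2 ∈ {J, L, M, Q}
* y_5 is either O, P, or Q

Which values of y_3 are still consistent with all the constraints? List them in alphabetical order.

Among the 8 variables, K fits only y_4 (and all 8 values in {J, K, L, M, N, O, P, Q} must be used), so y_4 = K.
The 7 still-open variables draw from only 7 values {J, L, M, N, O, P, Q}, so each is used; only y_2 can be M, hence y_2 = M.
The 6 still-open variables together cover exactly {J, L, N, O, P, Q} — 6 values for 6 variables — and L appears only in y_7's list, so y_7 = L.
y_1 and y_3 share exactly the 2 values {J, N}; by pigeonhole those values go to them, so strike J, N from y_6.
No further eliminations apply; y_3 can still be any of J, N.

J, N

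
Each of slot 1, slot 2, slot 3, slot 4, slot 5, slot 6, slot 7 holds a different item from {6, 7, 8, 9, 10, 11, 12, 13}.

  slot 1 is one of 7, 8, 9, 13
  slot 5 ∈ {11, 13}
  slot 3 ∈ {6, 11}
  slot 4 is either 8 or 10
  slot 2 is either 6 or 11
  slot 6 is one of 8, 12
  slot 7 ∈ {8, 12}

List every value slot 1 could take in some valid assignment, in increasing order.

7, 9

slot 2 and slot 3 between them cover only {6, 11} — a naked pair. Remove those values from slot 5.
slot 5's domain is down to {13}, so slot 5 = 13. Remove 13 from slot 1.
The 2 variables slot 6 and slot 7 are confined to {8, 12}, which locks those values in; drop them from slot 1, slot 4.
slot 4 has just one choice, so slot 4 = 10.
No further eliminations apply; slot 1 can still be any of 7, 9.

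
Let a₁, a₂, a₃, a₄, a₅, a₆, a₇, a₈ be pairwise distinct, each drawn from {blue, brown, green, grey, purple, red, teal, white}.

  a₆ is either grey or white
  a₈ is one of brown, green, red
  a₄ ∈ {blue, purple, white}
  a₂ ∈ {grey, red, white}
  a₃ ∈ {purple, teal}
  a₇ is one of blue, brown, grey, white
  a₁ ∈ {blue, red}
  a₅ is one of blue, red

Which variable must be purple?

a₄

The 8 variables together cover exactly {blue, brown, green, grey, purple, red, teal, white} — 8 values for 8 variables — and green appears only in a₈'s list, so a₈ = green.
The 7 still-open variables draw from only 7 values {blue, brown, grey, purple, red, teal, white}, so each is used; only a₇ can be brown, hence a₇ = brown.
Among the 6 still-open variables, teal fits only a₃ (and all 6 values in {blue, grey, purple, red, teal, white} must be used), so a₃ = teal.
The 5 still-open variables together cover exactly {blue, grey, purple, red, white} — 5 values for 5 variables — and purple appears only in a₄'s list, so a₄ = purple.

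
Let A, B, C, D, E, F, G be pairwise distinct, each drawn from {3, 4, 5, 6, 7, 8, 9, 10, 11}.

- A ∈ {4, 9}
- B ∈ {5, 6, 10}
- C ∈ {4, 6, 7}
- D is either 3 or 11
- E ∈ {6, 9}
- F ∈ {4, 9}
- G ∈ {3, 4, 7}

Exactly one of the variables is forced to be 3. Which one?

G

The 2 variables A and F are confined to {4, 9}, which locks those values in; drop them from C, E, G.
E has just one choice, so E = 6. Remove 6 from B, C.
That leaves C = 7. So G can't be 7.
So 3 goes to G.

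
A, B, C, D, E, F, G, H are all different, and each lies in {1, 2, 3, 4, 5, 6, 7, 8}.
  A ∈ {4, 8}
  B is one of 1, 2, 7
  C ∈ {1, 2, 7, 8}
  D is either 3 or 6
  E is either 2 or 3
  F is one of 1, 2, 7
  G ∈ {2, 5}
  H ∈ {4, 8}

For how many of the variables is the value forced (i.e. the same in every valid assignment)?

The 8 variables draw from only 8 values {1, 2, 3, 4, 5, 6, 7, 8}, so each is used; only G can be 5, hence G = 5.
The 7 still-open variables draw from only 7 values {1, 2, 3, 4, 6, 7, 8}, so each is used; only D can be 6, hence D = 6.
The 6 still-open variables together cover exactly {1, 2, 3, 4, 7, 8} — 6 values for 6 variables — and 3 appears only in E's list, so E = 3.
A and H between them cover only {4, 8} — a naked pair. Remove those values from C.
Determined: D=6, E=3, G=5. The other variables each still have more than one consistent value. That makes 3.

3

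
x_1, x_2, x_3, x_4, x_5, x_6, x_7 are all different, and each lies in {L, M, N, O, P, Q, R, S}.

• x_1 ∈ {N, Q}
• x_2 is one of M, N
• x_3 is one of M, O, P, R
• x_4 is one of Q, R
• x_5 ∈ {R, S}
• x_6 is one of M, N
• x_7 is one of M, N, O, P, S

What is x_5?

S

The 2 variables x_2 and x_6 are confined to {M, N}, which locks those values in; drop them from x_1, x_3, x_7.
x_1's domain is down to {Q}, so x_1 = Q. So x_4 can't be Q.
x_4 must be R (only option left). Remove R from x_3, x_5.
So x_5 = S.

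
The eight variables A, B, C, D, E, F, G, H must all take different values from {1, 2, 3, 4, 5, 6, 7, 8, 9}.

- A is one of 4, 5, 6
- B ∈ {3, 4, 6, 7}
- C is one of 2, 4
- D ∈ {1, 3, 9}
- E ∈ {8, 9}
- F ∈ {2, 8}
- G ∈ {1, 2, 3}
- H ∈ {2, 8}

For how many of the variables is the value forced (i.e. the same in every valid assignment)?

F and H share exactly the 2 values {2, 8}; by pigeonhole those values go to them, so strike 2, 8 from C, E, G.
C has just one choice, so C = 4. Eliminate 4 elsewhere: A, B.
E's domain is down to {9}, so E = 9. Remove 9 from D.
D and G share exactly the 2 values {1, 3}; by pigeonhole those values go to them, so strike 1, 3 from B.
Determined: C=4, E=9. The other variables each still have more than one consistent value. That makes 2.

2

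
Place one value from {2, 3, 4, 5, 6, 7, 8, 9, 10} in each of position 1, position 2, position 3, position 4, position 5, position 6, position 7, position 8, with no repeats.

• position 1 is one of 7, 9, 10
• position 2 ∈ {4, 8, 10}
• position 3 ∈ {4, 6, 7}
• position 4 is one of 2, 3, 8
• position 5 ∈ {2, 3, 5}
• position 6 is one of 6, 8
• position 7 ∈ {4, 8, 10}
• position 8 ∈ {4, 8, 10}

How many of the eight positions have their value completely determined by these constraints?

position 2, position 7, position 8 between them cover only {4, 8, 10} — a naked triple. Remove those values from position 1, position 3, position 4, position 6.
That leaves position 6 = 6. Strike 6 from position 3.
position 3 must be 7 (only option left). Strike 7 from position 1.
position 1's domain is down to {9}, so position 1 = 9.
Determined: position 1=9, position 3=7, position 6=6. The other positions each still have more than one consistent value. That makes 3.

3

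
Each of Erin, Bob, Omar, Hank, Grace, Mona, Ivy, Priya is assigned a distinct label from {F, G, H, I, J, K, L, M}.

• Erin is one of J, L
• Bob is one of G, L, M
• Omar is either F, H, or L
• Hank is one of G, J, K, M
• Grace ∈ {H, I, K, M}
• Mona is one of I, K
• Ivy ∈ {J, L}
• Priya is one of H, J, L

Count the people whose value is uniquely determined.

2

The 8 variables draw from only 8 values {F, G, H, I, J, K, L, M}, so each is used; only Omar can be F, hence Omar = F.
Erin and Ivy share exactly the 2 values {J, L}; by pigeonhole those values go to them, so strike J, L from Bob, Hank, Priya.
Priya has just one choice, so Priya = H. Strike H from Grace.
Determined: Omar=F, Priya=H. The other people each still have more than one consistent value. That makes 2.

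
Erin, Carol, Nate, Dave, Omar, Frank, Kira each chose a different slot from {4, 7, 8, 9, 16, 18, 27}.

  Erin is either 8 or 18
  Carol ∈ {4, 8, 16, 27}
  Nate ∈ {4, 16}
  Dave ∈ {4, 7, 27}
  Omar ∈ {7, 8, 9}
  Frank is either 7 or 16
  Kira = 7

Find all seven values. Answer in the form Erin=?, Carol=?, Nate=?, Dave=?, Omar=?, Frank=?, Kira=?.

Kira must be 7 (only option left). So Dave, Omar, Frank can't be 7.
Frank must be 16 (only option left). Remove 16 from Carol, Nate.
Nate has just one choice, so Nate = 4. So Carol, Dave can't be 4.
Dave's domain is down to {27}, so Dave = 27. Remove 27 from Carol.
Carol must be 8 (only option left). So Erin, Omar can't be 8.
Omar's domain is down to {9}, so Omar = 9.
Erin's domain is down to {18}, so Erin = 18.

Erin=18, Carol=8, Nate=4, Dave=27, Omar=9, Frank=16, Kira=7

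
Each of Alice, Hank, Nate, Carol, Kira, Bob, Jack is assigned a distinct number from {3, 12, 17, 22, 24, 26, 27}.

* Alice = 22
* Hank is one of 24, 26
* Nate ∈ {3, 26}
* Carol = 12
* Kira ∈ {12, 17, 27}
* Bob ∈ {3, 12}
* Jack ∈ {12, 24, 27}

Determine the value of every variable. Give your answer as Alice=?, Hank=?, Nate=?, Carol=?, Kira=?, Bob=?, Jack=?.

Alice=22, Hank=24, Nate=26, Carol=12, Kira=17, Bob=3, Jack=27

Alice has just one choice, so Alice = 22.
Carol's domain is down to {12}, so Carol = 12. Remove 12 from Kira, Bob, Jack.
Bob must be 3 (only option left). Remove 3 from Nate.
Nate has just one choice, so Nate = 26. Remove 26 from Hank.
Hank's domain is down to {24}, so Hank = 24. Remove 24 from Jack.
Jack has just one choice, so Jack = 27. Remove 27 from Kira.
Kira has just one choice, so Kira = 17.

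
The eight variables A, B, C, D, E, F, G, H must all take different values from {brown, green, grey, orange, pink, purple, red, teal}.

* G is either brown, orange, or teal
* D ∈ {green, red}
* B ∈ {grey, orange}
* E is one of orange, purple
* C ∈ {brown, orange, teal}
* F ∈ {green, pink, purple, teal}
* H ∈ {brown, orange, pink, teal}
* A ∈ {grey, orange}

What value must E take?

The 8 variables draw from only 8 values {brown, green, grey, orange, pink, purple, red, teal}, so each is used; only D can be red, hence D = red.
The 7 still-open variables together cover exactly {brown, green, grey, orange, pink, purple, teal} — 7 values for 7 variables — and green appears only in F's list, so F = green.
The 6 still-open variables together cover exactly {brown, grey, orange, pink, purple, teal} — 6 values for 6 variables — and pink appears only in H's list, so H = pink.
The 5 still-open variables draw from only 5 values {brown, grey, orange, purple, teal}, so each is used; only E can be purple, hence E = purple.

purple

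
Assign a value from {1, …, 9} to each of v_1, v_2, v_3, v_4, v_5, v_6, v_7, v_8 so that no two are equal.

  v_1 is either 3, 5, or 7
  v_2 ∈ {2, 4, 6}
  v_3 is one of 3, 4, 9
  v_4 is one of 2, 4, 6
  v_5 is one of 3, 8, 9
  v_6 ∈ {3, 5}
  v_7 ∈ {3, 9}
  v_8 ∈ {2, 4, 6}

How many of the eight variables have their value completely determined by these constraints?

Among the 8 variables, 7 fits only v_1 (and all 8 values in {2, 3, 4, 5, 6, 7, 8, 9} must be used), so v_1 = 7.
The 7 still-open variables draw from only 7 values {2, 3, 4, 5, 6, 8, 9}, so each is used; only v_6 can be 5, hence v_6 = 5.
Among the 6 still-open variables, 8 fits only v_5 (and all 6 values in {2, 3, 4, 6, 8, 9} must be used), so v_5 = 8.
v_2, v_4, v_8 share exactly the 3 values {2, 4, 6}; by pigeonhole those values go to them, so strike 2, 4, 6 from v_3.
Determined: v_1=7, v_5=8, v_6=5. The other variables each still have more than one consistent value. That makes 3.

3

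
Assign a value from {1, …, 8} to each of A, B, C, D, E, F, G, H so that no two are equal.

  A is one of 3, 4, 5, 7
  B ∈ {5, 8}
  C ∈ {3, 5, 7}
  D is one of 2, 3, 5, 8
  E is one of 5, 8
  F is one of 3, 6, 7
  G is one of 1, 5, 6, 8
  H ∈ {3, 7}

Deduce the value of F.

6

The 8 variables together cover exactly {1, 2, 3, 4, 5, 6, 7, 8} — 8 values for 8 variables — and 1 appears only in G's list, so G = 1.
The 7 still-open variables together cover exactly {2, 3, 4, 5, 6, 7, 8} — 7 values for 7 variables — and 2 appears only in D's list, so D = 2.
The 6 still-open variables draw from only 6 values {3, 4, 5, 6, 7, 8}, so each is used; only A can be 4, hence A = 4.
Among the 5 still-open variables, 6 fits only F (and all 5 values in {3, 5, 6, 7, 8} must be used), so F = 6.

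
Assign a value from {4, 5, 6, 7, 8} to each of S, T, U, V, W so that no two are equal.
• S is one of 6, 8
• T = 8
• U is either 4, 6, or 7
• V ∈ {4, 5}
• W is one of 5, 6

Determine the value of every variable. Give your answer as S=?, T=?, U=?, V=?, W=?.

T's domain is down to {8}, so T = 8. Strike 8 from S.
S has just one choice, so S = 6. Remove 6 from U, W.
W has just one choice, so W = 5. Eliminate 5 elsewhere: V.
V's domain is down to {4}, so V = 4. Strike 4 from U.
U must be 7 (only option left).

S=6, T=8, U=7, V=4, W=5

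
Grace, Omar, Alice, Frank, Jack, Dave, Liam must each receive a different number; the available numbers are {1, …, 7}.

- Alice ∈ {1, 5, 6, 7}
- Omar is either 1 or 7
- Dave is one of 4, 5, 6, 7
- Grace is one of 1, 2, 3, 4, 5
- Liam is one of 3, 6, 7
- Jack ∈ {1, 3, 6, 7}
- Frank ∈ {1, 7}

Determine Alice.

The 7 variables together cover exactly {1, 2, 3, 4, 5, 6, 7} — 7 values for 7 variables — and 2 appears only in Grace's list, so Grace = 2.
The 6 still-open variables together cover exactly {1, 3, 4, 5, 6, 7} — 6 values for 6 variables — and 4 appears only in Dave's list, so Dave = 4.
Among the 5 still-open variables, 5 fits only Alice (and all 5 values in {1, 3, 5, 6, 7} must be used), so Alice = 5.

5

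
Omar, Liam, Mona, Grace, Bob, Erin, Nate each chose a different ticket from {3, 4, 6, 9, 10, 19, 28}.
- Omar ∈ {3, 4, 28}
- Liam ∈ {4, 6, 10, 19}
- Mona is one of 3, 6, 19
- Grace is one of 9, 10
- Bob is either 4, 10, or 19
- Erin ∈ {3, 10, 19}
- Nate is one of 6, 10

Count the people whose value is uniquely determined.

The 7 variables together cover exactly {3, 4, 6, 9, 10, 19, 28} — 7 values for 7 variables — and 9 appears only in Grace's list, so Grace = 9.
Among the 6 still-open variables, 28 fits only Omar (and all 6 values in {3, 4, 6, 10, 19, 28} must be used), so Omar = 28.
Determined: Omar=28, Grace=9. The other people each still have more than one consistent value. That makes 2.

2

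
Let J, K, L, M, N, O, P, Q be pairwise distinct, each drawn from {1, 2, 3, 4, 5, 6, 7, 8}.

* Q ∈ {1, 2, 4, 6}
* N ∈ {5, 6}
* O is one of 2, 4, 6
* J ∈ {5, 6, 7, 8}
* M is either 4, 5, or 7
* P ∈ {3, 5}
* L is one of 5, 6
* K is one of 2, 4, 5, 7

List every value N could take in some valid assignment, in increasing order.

5, 6

The 8 variables together cover exactly {1, 2, 3, 4, 5, 6, 7, 8} — 8 values for 8 variables — and 1 appears only in Q's list, so Q = 1.
The 7 still-open variables together cover exactly {2, 3, 4, 5, 6, 7, 8} — 7 values for 7 variables — and 3 appears only in P's list, so P = 3.
The 6 still-open variables draw from only 6 values {2, 4, 5, 6, 7, 8}, so each is used; only J can be 8, hence J = 8.
L and N share exactly the 2 values {5, 6}; by pigeonhole those values go to them, so strike 5, 6 from K, M, O.
No further eliminations apply; N can still be any of 5, 6.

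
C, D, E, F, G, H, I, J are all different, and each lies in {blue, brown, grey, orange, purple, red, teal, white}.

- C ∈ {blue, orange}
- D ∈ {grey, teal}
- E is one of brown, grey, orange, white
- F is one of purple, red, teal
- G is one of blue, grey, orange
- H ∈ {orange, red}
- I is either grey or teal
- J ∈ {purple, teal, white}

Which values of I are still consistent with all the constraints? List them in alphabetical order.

grey, teal

Among the 8 variables, brown fits only E (and all 8 values in {blue, brown, grey, orange, purple, red, teal, white} must be used), so E = brown.
The 7 still-open variables draw from only 7 values {blue, grey, orange, purple, red, teal, white}, so each is used; only J can be white, hence J = white.
The 6 still-open variables draw from only 6 values {blue, grey, orange, purple, red, teal}, so each is used; only F can be purple, hence F = purple.
The 5 still-open variables together cover exactly {blue, grey, orange, red, teal} — 5 values for 5 variables — and red appears only in H's list, so H = red.
The 2 variables D and I are confined to {grey, teal}, which locks those values in; drop them from G.
No further eliminations apply; I can still be any of grey, teal.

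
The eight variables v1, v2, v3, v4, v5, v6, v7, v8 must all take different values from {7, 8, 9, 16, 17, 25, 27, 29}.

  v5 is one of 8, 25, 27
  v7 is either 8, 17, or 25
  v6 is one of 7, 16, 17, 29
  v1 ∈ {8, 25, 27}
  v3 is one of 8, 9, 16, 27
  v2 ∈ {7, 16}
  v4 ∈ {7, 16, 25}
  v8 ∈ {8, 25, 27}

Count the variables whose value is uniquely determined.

3

The 8 variables together cover exactly {7, 8, 9, 16, 17, 25, 27, 29} — 8 values for 8 variables — and 9 appears only in v3's list, so v3 = 9.
The 7 still-open variables draw from only 7 values {7, 8, 16, 17, 25, 27, 29}, so each is used; only v6 can be 29, hence v6 = 29.
Among the 6 still-open variables, 17 fits only v7 (and all 6 values in {7, 8, 16, 17, 25, 27} must be used), so v7 = 17.
v1, v5, v8 share exactly the 3 values {8, 25, 27}; by pigeonhole those values go to them, so strike 8, 25, 27 from v4.
Determined: v3=9, v6=29, v7=17. The other variables each still have more than one consistent value. That makes 3.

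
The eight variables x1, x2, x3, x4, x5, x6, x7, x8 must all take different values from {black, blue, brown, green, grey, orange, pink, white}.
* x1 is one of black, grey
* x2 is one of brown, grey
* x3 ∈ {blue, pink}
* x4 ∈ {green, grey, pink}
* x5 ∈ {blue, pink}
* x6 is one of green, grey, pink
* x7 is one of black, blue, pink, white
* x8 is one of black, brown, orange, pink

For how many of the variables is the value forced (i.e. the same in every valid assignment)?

Among the 8 variables, orange fits only x8 (and all 8 values in {black, blue, brown, green, grey, orange, pink, white} must be used), so x8 = orange.
The 7 still-open variables draw from only 7 values {black, blue, brown, green, grey, pink, white}, so each is used; only x2 can be brown, hence x2 = brown.
The 6 still-open variables together cover exactly {black, blue, green, grey, pink, white} — 6 values for 6 variables — and white appears only in x7's list, so x7 = white.
The 5 still-open variables draw from only 5 values {black, blue, green, grey, pink}, so each is used; only x1 can be black, hence x1 = black.
x3 and x5 share exactly the 2 values {blue, pink}; by pigeonhole those values go to them, so strike blue, pink from x4, x6.
Determined: x1=black, x2=brown, x7=white, x8=orange. The other variables each still have more than one consistent value. That makes 4.

4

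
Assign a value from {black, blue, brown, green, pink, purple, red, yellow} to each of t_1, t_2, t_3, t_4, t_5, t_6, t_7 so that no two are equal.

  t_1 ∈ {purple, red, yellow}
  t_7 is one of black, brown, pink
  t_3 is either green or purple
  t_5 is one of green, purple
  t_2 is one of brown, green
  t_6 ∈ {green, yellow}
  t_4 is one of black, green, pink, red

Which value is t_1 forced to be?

red

t_3 and t_5 between them cover only {green, purple} — a naked pair. Remove those values from t_1, t_2, t_4, t_6.
t_2 must be brown (only option left). So t_7 can't be brown.
t_6 has just one choice, so t_6 = yellow. Strike yellow from t_1.
So t_1 = red.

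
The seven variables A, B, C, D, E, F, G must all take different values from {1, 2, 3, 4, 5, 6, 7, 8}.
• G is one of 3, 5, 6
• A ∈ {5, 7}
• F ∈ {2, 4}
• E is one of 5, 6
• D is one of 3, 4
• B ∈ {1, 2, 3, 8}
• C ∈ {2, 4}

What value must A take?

7

C and F between them cover only {2, 4} — a naked pair. Remove those values from B, D.
D has just one choice, so D = 3. Eliminate 3 elsewhere: B, G.
E and G between them cover only {5, 6} — a naked pair. Remove those values from A.
So A = 7.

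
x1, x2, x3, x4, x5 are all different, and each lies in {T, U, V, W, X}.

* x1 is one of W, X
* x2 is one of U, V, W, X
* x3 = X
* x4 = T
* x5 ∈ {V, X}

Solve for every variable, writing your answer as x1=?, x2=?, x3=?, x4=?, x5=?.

x1=W, x2=U, x3=X, x4=T, x5=V

x3's domain is down to {X}, so x3 = X. So x1, x2, x5 can't be X.
x4 has just one choice, so x4 = T.
x5 has just one choice, so x5 = V. So x2 can't be V.
x1 must be W (only option left). Remove W from x2.
x2 must be U (only option left).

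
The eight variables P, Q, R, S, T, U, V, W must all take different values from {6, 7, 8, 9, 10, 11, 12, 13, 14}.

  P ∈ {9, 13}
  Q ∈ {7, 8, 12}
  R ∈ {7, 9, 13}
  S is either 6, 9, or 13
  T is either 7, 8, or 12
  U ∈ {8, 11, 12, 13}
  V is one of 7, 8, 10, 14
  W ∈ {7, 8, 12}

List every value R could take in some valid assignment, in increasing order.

9, 13

Q, T, W between them cover only {7, 8, 12} — a naked triple. Remove those values from R, U, V.
The 2 variables P and R are confined to {9, 13}, which locks those values in; drop them from S, U.
That leaves S = 6.
U must be 11 (only option left).
No further eliminations apply; R can still be any of 9, 13.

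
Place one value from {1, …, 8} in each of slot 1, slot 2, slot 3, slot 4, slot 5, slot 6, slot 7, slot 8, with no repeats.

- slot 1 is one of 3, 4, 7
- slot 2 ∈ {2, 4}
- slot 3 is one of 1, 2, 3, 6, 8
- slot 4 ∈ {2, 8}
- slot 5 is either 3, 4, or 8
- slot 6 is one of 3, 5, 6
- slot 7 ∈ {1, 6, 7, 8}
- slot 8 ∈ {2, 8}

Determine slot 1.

Among the 8 variables, 5 fits only slot 6 (and all 8 values in {1, 2, 3, 4, 5, 6, 7, 8} must be used), so slot 6 = 5.
slot 4 and slot 8 share exactly the 2 values {2, 8}; by pigeonhole those values go to them, so strike 2, 8 from slot 2, slot 3, slot 5, slot 7.
slot 2 must be 4 (only option left). So slot 1, slot 5 can't be 4.
That leaves slot 5 = 3. Eliminate 3 elsewhere: slot 1, slot 3.
So slot 1 = 7.

7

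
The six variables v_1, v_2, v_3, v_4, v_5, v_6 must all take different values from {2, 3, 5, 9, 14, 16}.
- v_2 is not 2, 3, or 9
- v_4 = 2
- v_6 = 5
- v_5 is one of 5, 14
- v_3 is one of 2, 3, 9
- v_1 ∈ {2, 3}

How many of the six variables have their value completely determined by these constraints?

6

v_4 must be 2 (only option left). Remove 2 from v_1, v_3.
v_6's domain is down to {5}, so v_6 = 5. Remove 5 from v_2, v_5.
v_1 must be 3 (only option left). So v_3 can't be 3.
v_3 has just one choice, so v_3 = 9.
That leaves v_5 = 14. Eliminate 14 elsewhere: v_2.
That leaves v_2 = 16.
Every variable is fixed: v_1=3, v_2=16, v_3=9, v_4=2, v_5=14, v_6=5. That makes 6.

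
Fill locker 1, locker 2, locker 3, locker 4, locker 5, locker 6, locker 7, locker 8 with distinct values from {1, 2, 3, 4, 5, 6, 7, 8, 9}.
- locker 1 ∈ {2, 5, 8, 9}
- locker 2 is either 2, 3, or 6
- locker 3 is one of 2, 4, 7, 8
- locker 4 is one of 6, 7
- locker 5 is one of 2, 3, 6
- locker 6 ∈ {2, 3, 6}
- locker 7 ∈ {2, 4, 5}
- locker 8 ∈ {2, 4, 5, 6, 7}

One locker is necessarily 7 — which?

The 8 variables together cover exactly {2, 3, 4, 5, 6, 7, 8, 9} — 8 values for 8 variables — and 9 appears only in locker 1's list, so locker 1 = 9.
The 7 still-open variables together cover exactly {2, 3, 4, 5, 6, 7, 8} — 7 values for 7 variables — and 8 appears only in locker 3's list, so locker 3 = 8.
locker 2, locker 5, locker 6 share exactly the 3 values {2, 3, 6}; by pigeonhole those values go to them, so strike 2, 3, 6 from locker 4, locker 7, locker 8.

locker 4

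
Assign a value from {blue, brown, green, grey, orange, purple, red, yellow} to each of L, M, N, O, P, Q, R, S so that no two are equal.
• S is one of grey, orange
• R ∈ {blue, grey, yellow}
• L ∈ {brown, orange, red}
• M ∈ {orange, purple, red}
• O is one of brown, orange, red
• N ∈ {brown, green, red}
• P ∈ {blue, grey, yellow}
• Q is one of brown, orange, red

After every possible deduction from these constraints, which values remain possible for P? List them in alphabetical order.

blue, yellow

The 8 variables draw from only 8 values {blue, brown, green, grey, orange, purple, red, yellow}, so each is used; only N can be green, hence N = green.
The 7 still-open variables together cover exactly {blue, brown, grey, orange, purple, red, yellow} — 7 values for 7 variables — and purple appears only in M's list, so M = purple.
The 3 variables L, O, Q are confined to {brown, orange, red}, which locks those values in; drop them from S.
That leaves S = grey. So P, R can't be grey.
No further eliminations apply; P can still be any of blue, yellow.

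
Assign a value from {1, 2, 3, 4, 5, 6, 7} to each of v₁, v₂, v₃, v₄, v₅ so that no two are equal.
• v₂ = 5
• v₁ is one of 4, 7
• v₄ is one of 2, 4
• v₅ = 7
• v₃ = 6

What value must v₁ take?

v₂ has just one choice, so v₂ = 5.
v₃ must be 6 (only option left).
v₅ must be 7 (only option left). Strike 7 from v₁.
So v₁ = 4.

4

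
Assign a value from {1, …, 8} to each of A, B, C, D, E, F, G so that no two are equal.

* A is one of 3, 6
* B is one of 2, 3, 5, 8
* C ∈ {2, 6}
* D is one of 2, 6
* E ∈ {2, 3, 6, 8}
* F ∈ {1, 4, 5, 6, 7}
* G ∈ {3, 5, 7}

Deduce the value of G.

C and D share exactly the 2 values {2, 6}; by pigeonhole those values go to them, so strike 2, 6 from A, B, E, F.
A has just one choice, so A = 3. Eliminate 3 elsewhere: B, E, G.
E's domain is down to {8}, so E = 8. Remove 8 from B.
That leaves B = 5. Strike 5 from F, G.
So G = 7.

7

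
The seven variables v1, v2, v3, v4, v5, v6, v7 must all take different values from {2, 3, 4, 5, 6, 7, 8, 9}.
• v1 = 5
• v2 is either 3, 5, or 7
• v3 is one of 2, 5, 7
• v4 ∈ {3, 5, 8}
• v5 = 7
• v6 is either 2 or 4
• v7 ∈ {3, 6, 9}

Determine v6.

4

v1's domain is down to {5}, so v1 = 5. So v2, v3, v4 can't be 5.
v5 has just one choice, so v5 = 7. Strike 7 from v2, v3.
v2 has just one choice, so v2 = 3. Strike 3 from v4, v7.
v3 must be 2 (only option left). So v6 can't be 2.
So v6 = 4.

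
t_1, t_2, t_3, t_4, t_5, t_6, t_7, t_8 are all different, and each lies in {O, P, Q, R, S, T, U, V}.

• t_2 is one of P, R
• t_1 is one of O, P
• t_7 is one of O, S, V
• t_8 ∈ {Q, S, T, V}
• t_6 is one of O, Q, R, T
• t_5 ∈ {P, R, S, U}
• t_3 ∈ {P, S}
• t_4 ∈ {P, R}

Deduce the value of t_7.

The 8 variables draw from only 8 values {O, P, Q, R, S, T, U, V}, so each is used; only t_5 can be U, hence t_5 = U.
t_2 and t_4 between them cover only {P, R} — a naked pair. Remove those values from t_1, t_3, t_6.
t_1 has just one choice, so t_1 = O. So t_6, t_7 can't be O.
That leaves t_3 = S. Eliminate S elsewhere: t_7, t_8.
So t_7 = V.

V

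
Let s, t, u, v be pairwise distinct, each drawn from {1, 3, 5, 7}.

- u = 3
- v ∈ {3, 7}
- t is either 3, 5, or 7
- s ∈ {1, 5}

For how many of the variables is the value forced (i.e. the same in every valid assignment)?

u has just one choice, so u = 3. So t, v can't be 3.
v must be 7 (only option left). Remove 7 from t.
t has just one choice, so t = 5. So s can't be 5.
s has just one choice, so s = 1.
Every variable is fixed: s=1, t=5, u=3, v=7. That makes 4.

4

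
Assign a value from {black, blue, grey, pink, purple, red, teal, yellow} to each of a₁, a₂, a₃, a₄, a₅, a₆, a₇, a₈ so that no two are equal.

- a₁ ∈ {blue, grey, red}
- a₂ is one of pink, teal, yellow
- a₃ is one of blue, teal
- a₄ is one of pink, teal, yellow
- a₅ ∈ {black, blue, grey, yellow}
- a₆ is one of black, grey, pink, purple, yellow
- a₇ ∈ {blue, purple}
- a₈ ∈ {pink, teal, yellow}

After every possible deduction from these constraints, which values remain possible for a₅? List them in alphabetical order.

The 8 variables together cover exactly {black, blue, grey, pink, purple, red, teal, yellow} — 8 values for 8 variables — and red appears only in a₁'s list, so a₁ = red.
a₂, a₄, a₈ between them cover only {pink, teal, yellow} — a naked triple. Remove those values from a₃, a₅, a₆.
a₃ must be blue (only option left). So a₅, a₇ can't be blue.
That leaves a₇ = purple. Strike purple from a₆.
No further eliminations apply; a₅ can still be any of black, grey.

black, grey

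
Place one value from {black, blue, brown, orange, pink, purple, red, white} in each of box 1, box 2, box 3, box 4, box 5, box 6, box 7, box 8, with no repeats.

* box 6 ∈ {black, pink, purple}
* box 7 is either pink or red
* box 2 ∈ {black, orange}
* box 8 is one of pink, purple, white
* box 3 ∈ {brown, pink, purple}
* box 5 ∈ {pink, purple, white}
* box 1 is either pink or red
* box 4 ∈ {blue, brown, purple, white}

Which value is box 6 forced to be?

black

The 8 variables together cover exactly {black, blue, brown, orange, pink, purple, red, white} — 8 values for 8 variables — and blue appears only in box 4's list, so box 4 = blue.
The 7 still-open variables draw from only 7 values {black, brown, orange, pink, purple, red, white}, so each is used; only box 3 can be brown, hence box 3 = brown.
The 6 still-open variables draw from only 6 values {black, orange, pink, purple, red, white}, so each is used; only box 2 can be orange, hence box 2 = orange.
The 5 still-open variables together cover exactly {black, pink, purple, red, white} — 5 values for 5 variables — and black appears only in box 6's list, so box 6 = black.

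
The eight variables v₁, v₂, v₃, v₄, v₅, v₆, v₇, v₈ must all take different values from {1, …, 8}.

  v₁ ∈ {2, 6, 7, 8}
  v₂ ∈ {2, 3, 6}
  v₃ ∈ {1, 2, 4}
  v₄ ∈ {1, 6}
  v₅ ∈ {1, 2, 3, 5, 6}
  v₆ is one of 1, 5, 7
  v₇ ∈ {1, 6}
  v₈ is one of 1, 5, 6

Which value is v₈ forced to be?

5

The 8 variables draw from only 8 values {1, 2, 3, 4, 5, 6, 7, 8}, so each is used; only v₃ can be 4, hence v₃ = 4.
The 7 still-open variables together cover exactly {1, 2, 3, 5, 6, 7, 8} — 7 values for 7 variables — and 8 appears only in v₁'s list, so v₁ = 8.
Among the 6 still-open variables, 7 fits only v₆ (and all 6 values in {1, 2, 3, 5, 6, 7} must be used), so v₆ = 7.
v₄ and v₇ share exactly the 2 values {1, 6}; by pigeonhole those values go to them, so strike 1, 6 from v₂, v₅, v₈.
So v₈ = 5.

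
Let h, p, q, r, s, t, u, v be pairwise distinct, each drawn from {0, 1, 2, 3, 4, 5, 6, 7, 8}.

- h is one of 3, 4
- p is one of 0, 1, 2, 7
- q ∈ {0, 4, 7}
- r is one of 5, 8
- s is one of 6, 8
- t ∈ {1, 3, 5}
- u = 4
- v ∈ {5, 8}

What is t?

u's domain is down to {4}, so u = 4. Remove 4 from h, q.
h must be 3 (only option left). So t can't be 3.
r and v share exactly the 2 values {5, 8}; by pigeonhole those values go to them, so strike 5, 8 from s, t.
So t = 1.

1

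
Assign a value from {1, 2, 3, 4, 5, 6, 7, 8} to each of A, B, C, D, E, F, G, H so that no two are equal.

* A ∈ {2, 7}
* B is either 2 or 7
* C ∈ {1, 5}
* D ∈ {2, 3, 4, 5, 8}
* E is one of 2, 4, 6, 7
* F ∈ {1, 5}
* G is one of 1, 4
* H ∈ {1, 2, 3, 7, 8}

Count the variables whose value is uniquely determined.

2

The 8 variables together cover exactly {1, 2, 3, 4, 5, 6, 7, 8} — 8 values for 8 variables — and 6 appears only in E's list, so E = 6.
The 2 variables A and B are confined to {2, 7}, which locks those values in; drop them from D, H.
C and F between them cover only {1, 5} — a naked pair. Remove those values from D, G, H.
G's domain is down to {4}, so G = 4. So D can't be 4.
Determined: E=6, G=4. The other variables each still have more than one consistent value. That makes 2.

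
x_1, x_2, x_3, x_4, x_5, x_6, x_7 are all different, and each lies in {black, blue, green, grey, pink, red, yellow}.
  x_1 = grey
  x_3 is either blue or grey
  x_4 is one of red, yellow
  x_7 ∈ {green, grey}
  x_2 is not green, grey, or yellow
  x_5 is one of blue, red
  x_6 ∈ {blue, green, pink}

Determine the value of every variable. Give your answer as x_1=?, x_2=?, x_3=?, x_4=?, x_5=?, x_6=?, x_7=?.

x_1=grey, x_2=black, x_3=blue, x_4=yellow, x_5=red, x_6=pink, x_7=green

x_1 must be grey (only option left). Eliminate grey elsewhere: x_3, x_7.
That leaves x_3 = blue. Eliminate blue elsewhere: x_2, x_5, x_6.
x_5's domain is down to {red}, so x_5 = red. Remove red from x_2, x_4.
x_7 has just one choice, so x_7 = green. Strike green from x_6.
x_4 must be yellow (only option left).
x_6's domain is down to {pink}, so x_6 = pink. Eliminate pink elsewhere: x_2.
x_2 must be black (only option left).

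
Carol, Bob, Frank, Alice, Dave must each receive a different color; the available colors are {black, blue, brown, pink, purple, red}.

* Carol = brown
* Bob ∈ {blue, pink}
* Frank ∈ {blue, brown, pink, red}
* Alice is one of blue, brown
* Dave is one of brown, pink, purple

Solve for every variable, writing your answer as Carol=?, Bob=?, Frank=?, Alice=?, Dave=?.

Carol=brown, Bob=pink, Frank=red, Alice=blue, Dave=purple

Carol must be brown (only option left). So Frank, Alice, Dave can't be brown.
Alice has just one choice, so Alice = blue. Eliminate blue elsewhere: Bob, Frank.
That leaves Bob = pink. Eliminate pink elsewhere: Frank, Dave.
That leaves Frank = red.
Dave has just one choice, so Dave = purple.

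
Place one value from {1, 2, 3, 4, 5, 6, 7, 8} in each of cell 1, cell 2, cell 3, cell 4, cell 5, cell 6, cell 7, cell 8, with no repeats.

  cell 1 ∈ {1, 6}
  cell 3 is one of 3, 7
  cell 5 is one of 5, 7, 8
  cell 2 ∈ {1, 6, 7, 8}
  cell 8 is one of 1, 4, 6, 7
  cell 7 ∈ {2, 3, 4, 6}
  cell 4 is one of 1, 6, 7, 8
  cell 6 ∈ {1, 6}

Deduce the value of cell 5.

5

The 8 variables together cover exactly {1, 2, 3, 4, 5, 6, 7, 8} — 8 values for 8 variables — and 2 appears only in cell 7's list, so cell 7 = 2.
The 7 still-open variables draw from only 7 values {1, 3, 4, 5, 6, 7, 8}, so each is used; only cell 3 can be 3, hence cell 3 = 3.
The 6 still-open variables draw from only 6 values {1, 4, 5, 6, 7, 8}, so each is used; only cell 8 can be 4, hence cell 8 = 4.
The 5 still-open variables draw from only 5 values {1, 5, 6, 7, 8}, so each is used; only cell 5 can be 5, hence cell 5 = 5.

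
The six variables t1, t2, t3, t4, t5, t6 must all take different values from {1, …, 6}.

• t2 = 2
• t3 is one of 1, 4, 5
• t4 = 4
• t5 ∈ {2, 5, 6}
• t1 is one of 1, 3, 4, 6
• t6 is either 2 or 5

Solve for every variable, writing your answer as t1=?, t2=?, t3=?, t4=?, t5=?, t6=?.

t2 has just one choice, so t2 = 2. Remove 2 from t5, t6.
t4 must be 4 (only option left). Remove 4 from t1, t3.
t6 must be 5 (only option left). So t3, t5 can't be 5.
t3's domain is down to {1}, so t3 = 1. So t1 can't be 1.
t5 has just one choice, so t5 = 6. So t1 can't be 6.
t1 must be 3 (only option left).

t1=3, t2=2, t3=1, t4=4, t5=6, t6=5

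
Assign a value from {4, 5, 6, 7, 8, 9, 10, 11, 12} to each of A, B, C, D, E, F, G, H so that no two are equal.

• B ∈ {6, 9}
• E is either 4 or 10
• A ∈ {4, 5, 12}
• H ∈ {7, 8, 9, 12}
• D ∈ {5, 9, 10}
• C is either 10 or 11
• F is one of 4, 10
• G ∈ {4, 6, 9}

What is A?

E and F between them cover only {4, 10} — a naked pair. Remove those values from A, C, D, G.
C must be 11 (only option left).
B and G between them cover only {6, 9} — a naked pair. Remove those values from D, H.
D's domain is down to {5}, so D = 5. So A can't be 5.
So A = 12.

12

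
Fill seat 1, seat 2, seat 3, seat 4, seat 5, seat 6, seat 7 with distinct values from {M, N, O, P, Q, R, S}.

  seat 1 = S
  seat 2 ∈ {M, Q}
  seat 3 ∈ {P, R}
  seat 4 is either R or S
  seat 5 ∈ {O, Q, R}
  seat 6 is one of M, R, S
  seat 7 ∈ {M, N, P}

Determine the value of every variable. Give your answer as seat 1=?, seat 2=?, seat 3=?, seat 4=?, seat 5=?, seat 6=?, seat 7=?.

seat 1=S, seat 2=Q, seat 3=P, seat 4=R, seat 5=O, seat 6=M, seat 7=N

seat 1's domain is down to {S}, so seat 1 = S. Strike S from seat 4, seat 6.
That leaves seat 4 = R. Eliminate R elsewhere: seat 3, seat 5, seat 6.
seat 6's domain is down to {M}, so seat 6 = M. Eliminate M elsewhere: seat 2, seat 7.
That leaves seat 2 = Q. Remove Q from seat 5.
seat 3's domain is down to {P}, so seat 3 = P. Remove P from seat 7.
seat 5 must be O (only option left).
seat 7 has just one choice, so seat 7 = N.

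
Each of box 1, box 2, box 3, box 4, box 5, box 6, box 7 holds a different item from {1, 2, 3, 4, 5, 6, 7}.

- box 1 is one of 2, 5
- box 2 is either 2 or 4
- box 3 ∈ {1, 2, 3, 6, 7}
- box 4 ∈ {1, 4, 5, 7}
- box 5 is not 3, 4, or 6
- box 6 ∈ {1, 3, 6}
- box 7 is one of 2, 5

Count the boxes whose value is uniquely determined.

1

The 2 variables box 1 and box 7 are confined to {2, 5}, which locks those values in; drop them from box 2, box 3, box 4, box 5.
box 2 must be 4 (only option left). So box 4 can't be 4.
box 4 and box 5 share exactly the 2 values {1, 7}; by pigeonhole those values go to them, so strike 1, 7 from box 3, box 6.
Determined: box 2=4. The other boxes each still have more than one consistent value. That makes 1.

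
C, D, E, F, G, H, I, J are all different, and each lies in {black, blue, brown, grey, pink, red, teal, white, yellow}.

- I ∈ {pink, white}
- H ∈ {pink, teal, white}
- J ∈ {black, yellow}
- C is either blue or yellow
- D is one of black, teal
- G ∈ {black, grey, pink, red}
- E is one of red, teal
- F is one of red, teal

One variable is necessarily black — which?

D

The 8 variables draw from only 8 values {black, blue, grey, pink, red, teal, white, yellow}, so each is used; only C can be blue, hence C = blue.
Among the 7 still-open variables, grey fits only G (and all 7 values in {black, grey, pink, red, teal, white, yellow} must be used), so G = grey.
The 6 still-open variables draw from only 6 values {black, pink, red, teal, white, yellow}, so each is used; only J can be yellow, hence J = yellow.
Among the 5 still-open variables, black fits only D (and all 5 values in {black, pink, red, teal, white} must be used), so D = black.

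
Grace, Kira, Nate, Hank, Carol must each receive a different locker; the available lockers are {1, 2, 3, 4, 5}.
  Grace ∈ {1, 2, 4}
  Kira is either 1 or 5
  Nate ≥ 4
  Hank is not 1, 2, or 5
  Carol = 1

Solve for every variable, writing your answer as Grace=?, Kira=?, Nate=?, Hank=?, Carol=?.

Carol has just one choice, so Carol = 1. So Grace, Kira can't be 1.
Kira must be 5 (only option left). Strike 5 from Nate.
Nate has just one choice, so Nate = 4. Eliminate 4 elsewhere: Grace, Hank.
Hank's domain is down to {3}, so Hank = 3.
Grace must be 2 (only option left).

Grace=2, Kira=5, Nate=4, Hank=3, Carol=1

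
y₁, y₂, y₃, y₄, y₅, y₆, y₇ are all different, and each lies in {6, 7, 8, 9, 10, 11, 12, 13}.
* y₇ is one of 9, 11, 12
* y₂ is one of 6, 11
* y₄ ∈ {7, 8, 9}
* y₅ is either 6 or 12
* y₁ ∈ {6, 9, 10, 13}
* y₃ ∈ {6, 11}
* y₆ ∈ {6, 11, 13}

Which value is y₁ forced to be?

The 2 variables y₂ and y₃ are confined to {6, 11}, which locks those values in; drop them from y₁, y₅, y₆, y₇.
y₅ has just one choice, so y₅ = 12. Strike 12 from y₇.
y₆'s domain is down to {13}, so y₆ = 13. So y₁ can't be 13.
y₇'s domain is down to {9}, so y₇ = 9. Strike 9 from y₁, y₄.
So y₁ = 10.

10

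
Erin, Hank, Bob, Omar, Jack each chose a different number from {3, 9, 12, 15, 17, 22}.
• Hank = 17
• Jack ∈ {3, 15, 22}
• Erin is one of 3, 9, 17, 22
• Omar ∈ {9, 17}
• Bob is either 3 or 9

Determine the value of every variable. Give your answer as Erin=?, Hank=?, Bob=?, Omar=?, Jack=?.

Hank's domain is down to {17}, so Hank = 17. So Erin, Omar can't be 17.
That leaves Omar = 9. Eliminate 9 elsewhere: Erin, Bob.
That leaves Bob = 3. Remove 3 from Erin, Jack.
Erin must be 22 (only option left). Eliminate 22 elsewhere: Jack.
Jack has just one choice, so Jack = 15.

Erin=22, Hank=17, Bob=3, Omar=9, Jack=15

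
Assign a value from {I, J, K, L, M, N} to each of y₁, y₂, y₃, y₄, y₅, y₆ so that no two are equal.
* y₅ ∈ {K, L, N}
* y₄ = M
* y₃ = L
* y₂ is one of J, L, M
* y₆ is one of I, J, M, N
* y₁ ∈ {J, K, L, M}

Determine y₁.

K

y₃ must be L (only option left). Strike L from y₁, y₂, y₅.
That leaves y₄ = M. Remove M from y₁, y₂, y₆.
y₂ must be J (only option left). Remove J from y₁, y₆.
So y₁ = K.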